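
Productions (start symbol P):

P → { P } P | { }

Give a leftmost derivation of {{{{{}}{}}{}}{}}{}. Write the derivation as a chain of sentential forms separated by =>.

P => {P}P   [P → { P } P]
{P}P => {{P}P}P   [P → { P } P]
{{P}P}P => {{{P}P}P}P   [P → { P } P]
{{{P}P}P}P => {{{{P}P}P}P}P   [P → { P } P]
{{{{P}P}P}P}P => {{{{{}}P}P}P}P   [P → { }]
{{{{{}}P}P}P}P => {{{{{}}{}}P}P}P   [P → { }]
{{{{{}}{}}P}P}P => {{{{{}}{}}{}}P}P   [P → { }]
{{{{{}}{}}{}}P}P => {{{{{}}{}}{}}{}}P   [P → { }]
{{{{{}}{}}{}}{}}P => {{{{{}}{}}{}}{}}{}   [P → { }]

P => {P}P => {{P}P}P => {{{P}P}P}P => {{{{P}P}P}P}P => {{{{{}}P}P}P}P => {{{{{}}{}}P}P}P => {{{{{}}{}}{}}P}P => {{{{{}}{}}{}}{}}P => {{{{{}}{}}{}}{}}{}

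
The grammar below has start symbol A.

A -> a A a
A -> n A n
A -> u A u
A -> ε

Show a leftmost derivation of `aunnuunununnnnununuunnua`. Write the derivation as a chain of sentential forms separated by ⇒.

A⇒aAa⇒auAua⇒aunAnua⇒aunnAnnua⇒aunnuAunnua⇒aunnuuAuunnua⇒aunnuunAnuunnua⇒aunnuunuAunuunnua⇒aunnuununAnunuunnua⇒aunnuununuAununuunnua⇒aunnuunununAnununuunnua⇒aunnuunununnAnnununuunnua⇒aunnuunununnnnununuunnua

A ⇒ aAa   [A -> a A a]
aAa ⇒ auAua   [A -> u A u]
auAua ⇒ aunAnua   [A -> n A n]
aunAnua ⇒ aunnAnnua   [A -> n A n]
aunnAnnua ⇒ aunnuAunnua   [A -> u A u]
aunnuAunnua ⇒ aunnuuAuunnua   [A -> u A u]
aunnuuAuunnua ⇒ aunnuunAnuunnua   [A -> n A n]
aunnuunAnuunnua ⇒ aunnuunuAunuunnua   [A -> u A u]
aunnuunuAunuunnua ⇒ aunnuununAnunuunnua   [A -> n A n]
aunnuununAnunuunnua ⇒ aunnuununuAununuunnua   [A -> u A u]
aunnuununuAununuunnua ⇒ aunnuunununAnununuunnua   [A -> n A n]
aunnuunununAnununuunnua ⇒ aunnuunununnAnnununuunnua   [A -> n A n]
aunnuunununnAnnununuunnua ⇒ aunnuunununnnnununuunnua   [A -> ε]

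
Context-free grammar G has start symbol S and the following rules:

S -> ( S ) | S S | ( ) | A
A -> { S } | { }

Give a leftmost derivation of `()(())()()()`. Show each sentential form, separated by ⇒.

S ⇒ SS   [S -> S S]
SS ⇒ SSS   [S -> S S]
SSS ⇒ ()SS   [S -> ( )]
()SS ⇒ ()SSS   [S -> S S]
()SSS ⇒ ()SSSS   [S -> S S]
()SSSS ⇒ ()(S)SSS   [S -> ( S )]
()(S)SSS ⇒ ()(())SSS   [S -> ( )]
()(())SSS ⇒ ()(())()SS   [S -> ( )]
()(())()SS ⇒ ()(())()()S   [S -> ( )]
()(())()()S ⇒ ()(())()()()   [S -> ( )]

S ⇒ SS ⇒ SSS ⇒ ()SS ⇒ ()SSS ⇒ ()SSSS ⇒ ()(S)SSS ⇒ ()(())SSS ⇒ ()(())()SS ⇒ ()(())()()S ⇒ ()(())()()()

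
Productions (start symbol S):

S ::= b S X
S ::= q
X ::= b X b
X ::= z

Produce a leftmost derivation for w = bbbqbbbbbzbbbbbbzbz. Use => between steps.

S => bSX => bbSXX => bbbSXXX => bbbqXXX => bbbqbXbXX => bbbqbbXbbXX => bbbqbbbXbbbXX => bbbqbbbbXbbbbXX => bbbqbbbbbXbbbbbXX => bbbqbbbbbzbbbbbXX => bbbqbbbbbzbbbbbbXbX => bbbqbbbbbzbbbbbbzbX => bbbqbbbbbzbbbbbbzbz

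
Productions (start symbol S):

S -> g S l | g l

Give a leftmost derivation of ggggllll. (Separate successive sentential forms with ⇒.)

S ⇒ gSl ⇒ ggSll ⇒ gggSlll ⇒ ggggllll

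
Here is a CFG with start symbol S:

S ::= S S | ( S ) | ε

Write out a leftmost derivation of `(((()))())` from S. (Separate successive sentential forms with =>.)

S => SS   [S ::= S S]
SS => (S)S   [S ::= ( S )]
(S)S => (SS)S   [S ::= S S]
(SS)S => ((S)S)S   [S ::= ( S )]
((S)S)S => (((S))S)S   [S ::= ( S )]
(((S))S)S => ((((S)))S)S   [S ::= ( S )]
((((S)))S)S => (((()))S)S   [S ::= ε]
(((()))S)S => (((()))(S))S   [S ::= ( S )]
(((()))(S))S => (((()))())S   [S ::= ε]
(((()))())S => (((()))())   [S ::= ε]

S => SS => (S)S => (SS)S => ((S)S)S => (((S))S)S => ((((S)))S)S => (((()))S)S => (((()))(S))S => (((()))())S => (((()))())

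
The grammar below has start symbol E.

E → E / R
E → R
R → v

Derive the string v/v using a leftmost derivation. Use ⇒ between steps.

E ⇒ E/R   [E → E / R]
E/R ⇒ R/R   [E → R]
R/R ⇒ v/R   [R → v]
v/R ⇒ v/v   [R → v]

E ⇒ E/R ⇒ R/R ⇒ v/R ⇒ v/v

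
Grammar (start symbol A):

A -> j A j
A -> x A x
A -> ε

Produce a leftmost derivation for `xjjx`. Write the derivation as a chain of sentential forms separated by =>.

A => xAx   [A -> x A x]
xAx => xjAjx   [A -> j A j]
xjAjx => xjjx   [A -> ε]

A => xAx => xjAjx => xjjx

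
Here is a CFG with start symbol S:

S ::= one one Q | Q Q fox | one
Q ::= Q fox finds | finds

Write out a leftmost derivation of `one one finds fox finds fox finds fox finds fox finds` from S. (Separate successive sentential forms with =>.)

S => one one Q => one one Q fox finds => one one Q fox finds fox finds => one one Q fox finds fox finds fox finds => one one Q fox finds fox finds fox finds fox finds => one one finds fox finds fox finds fox finds fox finds

S => one one Q   [S ::= one one Q]
one one Q => one one Q fox finds   [Q ::= Q fox finds]
one one Q fox finds => one one Q fox finds fox finds   [Q ::= Q fox finds]
one one Q fox finds fox finds => one one Q fox finds fox finds fox finds   [Q ::= Q fox finds]
one one Q fox finds fox finds fox finds => one one Q fox finds fox finds fox finds fox finds   [Q ::= Q fox finds]
one one Q fox finds fox finds fox finds fox finds => one one finds fox finds fox finds fox finds fox finds   [Q ::= finds]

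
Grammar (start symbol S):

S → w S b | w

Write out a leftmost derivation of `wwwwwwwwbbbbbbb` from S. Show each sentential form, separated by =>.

S => wSb => wwSbb => wwwSbbb => wwwwSbbbb => wwwwwSbbbbb => wwwwwwSbbbbbb => wwwwwwwSbbbbbbb => wwwwwwwwbbbbbbb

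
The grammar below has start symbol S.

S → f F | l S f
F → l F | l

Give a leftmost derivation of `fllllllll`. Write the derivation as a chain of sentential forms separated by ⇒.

S⇒fF⇒flF⇒fllF⇒flllF⇒fllllF⇒flllllF⇒fllllllF⇒flllllllF⇒fllllllll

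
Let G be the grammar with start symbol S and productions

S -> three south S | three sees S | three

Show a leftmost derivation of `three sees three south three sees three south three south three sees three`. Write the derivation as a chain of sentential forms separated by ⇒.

S ⇒ three sees S ⇒ three sees three south S ⇒ three sees three south three sees S ⇒ three sees three south three sees three south S ⇒ three sees three south three sees three south three south S ⇒ three sees three south three sees three south three south three sees S ⇒ three sees three south three sees three south three south three sees three

S ⇒ three sees S   [S -> three sees S]
three sees S ⇒ three sees three south S   [S -> three south S]
three sees three south S ⇒ three sees three south three sees S   [S -> three sees S]
three sees three south three sees S ⇒ three sees three south three sees three south S   [S -> three south S]
three sees three south three sees three south S ⇒ three sees three south three sees three south three south S   [S -> three south S]
three sees three south three sees three south three south S ⇒ three sees three south three sees three south three south three sees S   [S -> three sees S]
three sees three south three sees three south three south three sees S ⇒ three sees three south three sees three south three south three sees three   [S -> three]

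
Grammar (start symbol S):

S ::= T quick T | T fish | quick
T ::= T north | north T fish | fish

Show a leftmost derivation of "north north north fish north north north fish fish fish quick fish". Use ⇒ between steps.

S ⇒ T quick T ⇒ north T fish quick T ⇒ north north T fish fish quick T ⇒ north north north T fish fish fish quick T ⇒ north north north T north fish fish fish quick T ⇒ north north north T north north fish fish fish quick T ⇒ north north north T north north north fish fish fish quick T ⇒ north north north fish north north north fish fish fish quick T ⇒ north north north fish north north north fish fish fish quick fish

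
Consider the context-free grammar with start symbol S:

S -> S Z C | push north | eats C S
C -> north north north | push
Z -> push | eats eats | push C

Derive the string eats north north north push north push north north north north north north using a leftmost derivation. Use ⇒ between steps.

S ⇒ S Z C ⇒ eats C S Z C ⇒ eats north north north S Z C ⇒ eats north north north push north Z C ⇒ eats north north north push north push C C ⇒ eats north north north push north push north north north C ⇒ eats north north north push north push north north north north north north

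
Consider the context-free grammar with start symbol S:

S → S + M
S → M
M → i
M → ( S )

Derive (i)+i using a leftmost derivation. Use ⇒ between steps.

S ⇒ S+M ⇒ M+M ⇒ (S)+M ⇒ (M)+M ⇒ (i)+M ⇒ (i)+i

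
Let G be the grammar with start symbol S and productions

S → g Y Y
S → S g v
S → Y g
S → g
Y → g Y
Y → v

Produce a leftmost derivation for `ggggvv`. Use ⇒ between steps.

S ⇒ gYY   [S → g Y Y]
gYY ⇒ ggYY   [Y → g Y]
ggYY ⇒ gggYY   [Y → g Y]
gggYY ⇒ ggggYY   [Y → g Y]
ggggYY ⇒ ggggvY   [Y → v]
ggggvY ⇒ ggggvv   [Y → v]

S ⇒ gYY ⇒ ggYY ⇒ gggYY ⇒ ggggYY ⇒ ggggvY ⇒ ggggvv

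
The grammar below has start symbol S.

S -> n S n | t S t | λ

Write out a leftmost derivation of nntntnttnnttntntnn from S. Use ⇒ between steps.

S ⇒ nSn ⇒ nnSnn ⇒ nntStnn ⇒ nntnSntnn ⇒ nntntStntnn ⇒ nntntnSntntnn ⇒ nntntntStntntnn ⇒ nntntnttSttntntnn ⇒ nntntnttnSnttntntnn ⇒ nntntnttnnttntntnn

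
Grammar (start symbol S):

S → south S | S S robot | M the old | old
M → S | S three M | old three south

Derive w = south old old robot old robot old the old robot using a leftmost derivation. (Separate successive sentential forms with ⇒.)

S ⇒ S S robot ⇒ S S robot S robot ⇒ S S robot S robot S robot ⇒ south S S robot S robot S robot ⇒ south old S robot S robot S robot ⇒ south old old robot S robot S robot ⇒ south old old robot old robot S robot ⇒ south old old robot old robot M the old robot ⇒ south old old robot old robot S the old robot ⇒ south old old robot old robot old the old robot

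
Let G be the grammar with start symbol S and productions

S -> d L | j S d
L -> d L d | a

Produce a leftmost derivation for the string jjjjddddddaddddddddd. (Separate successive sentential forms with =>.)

S => jSd => jjSdd => jjjSddd => jjjjSdddd => jjjjdLdddd => jjjjddLddddd => jjjjdddLdddddd => jjjjddddLddddddd => jjjjdddddLdddddddd => jjjjddddddLddddddddd => jjjjddddddaddddddddd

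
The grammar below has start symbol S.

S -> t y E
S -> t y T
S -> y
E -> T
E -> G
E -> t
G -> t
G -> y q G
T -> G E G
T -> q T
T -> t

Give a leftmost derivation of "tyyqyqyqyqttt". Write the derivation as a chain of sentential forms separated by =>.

S => tyT   [S -> t y T]
tyT => tyGEG   [T -> G E G]
tyGEG => tyyqGEG   [G -> y q G]
tyyqGEG => tyyqyqGEG   [G -> y q G]
tyyqyqGEG => tyyqyqyqGEG   [G -> y q G]
tyyqyqyqGEG => tyyqyqyqyqGEG   [G -> y q G]
tyyqyqyqyqGEG => tyyqyqyqyqtEG   [G -> t]
tyyqyqyqyqtEG => tyyqyqyqyqttG   [E -> t]
tyyqyqyqyqttG => tyyqyqyqyqttt   [G -> t]

S=>tyT=>tyGEG=>tyyqGEG=>tyyqyqGEG=>tyyqyqyqGEG=>tyyqyqyqyqGEG=>tyyqyqyqyqtEG=>tyyqyqyqyqttG=>tyyqyqyqyqttt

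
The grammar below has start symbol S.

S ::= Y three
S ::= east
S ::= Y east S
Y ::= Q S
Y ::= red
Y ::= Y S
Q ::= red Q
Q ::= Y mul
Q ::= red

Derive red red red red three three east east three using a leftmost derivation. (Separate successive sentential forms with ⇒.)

S ⇒ Y three   [S ::= Y three]
Y three ⇒ Q S three   [Y ::= Q S]
Q S three ⇒ red S three   [Q ::= red]
red S three ⇒ red Y east S three   [S ::= Y east S]
red Y east S three ⇒ red Q S east S three   [Y ::= Q S]
red Q S east S three ⇒ red red S east S three   [Q ::= red]
red red S east S three ⇒ red red Y three east S three   [S ::= Y three]
red red Y three east S three ⇒ red red Y S three east S three   [Y ::= Y S]
red red Y S three east S three ⇒ red red red S three east S three   [Y ::= red]
red red red S three east S three ⇒ red red red Y three three east S three   [S ::= Y three]
red red red Y three three east S three ⇒ red red red red three three east S three   [Y ::= red]
red red red red three three east S three ⇒ red red red red three three east east three   [S ::= east]

S ⇒ Y three ⇒ Q S three ⇒ red S three ⇒ red Y east S three ⇒ red Q S east S three ⇒ red red S east S three ⇒ red red Y three east S three ⇒ red red Y S three east S three ⇒ red red red S three east S three ⇒ red red red Y three three east S three ⇒ red red red red three three east S three ⇒ red red red red three three east east three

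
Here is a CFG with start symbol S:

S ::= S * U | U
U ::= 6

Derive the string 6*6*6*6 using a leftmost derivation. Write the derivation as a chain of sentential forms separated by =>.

S => S*U => S*U*U => S*U*U*U => U*U*U*U => 6*U*U*U => 6*6*U*U => 6*6*6*U => 6*6*6*6

S => S*U   [S ::= S * U]
S*U => S*U*U   [S ::= S * U]
S*U*U => S*U*U*U   [S ::= S * U]
S*U*U*U => U*U*U*U   [S ::= U]
U*U*U*U => 6*U*U*U   [U ::= 6]
6*U*U*U => 6*6*U*U   [U ::= 6]
6*6*U*U => 6*6*6*U   [U ::= 6]
6*6*6*U => 6*6*6*6   [U ::= 6]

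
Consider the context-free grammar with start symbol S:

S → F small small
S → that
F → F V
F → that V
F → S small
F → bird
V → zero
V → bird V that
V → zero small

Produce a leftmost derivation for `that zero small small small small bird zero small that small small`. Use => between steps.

S => F small small => F V small small => S small V small small => F small small small V small small => that V small small small V small small => that zero small small small small V small small => that zero small small small small bird V that small small => that zero small small small small bird zero small that small small

S => F small small   [S → F small small]
F small small => F V small small   [F → F V]
F V small small => S small V small small   [F → S small]
S small V small small => F small small small V small small   [S → F small small]
F small small small V small small => that V small small small V small small   [F → that V]
that V small small small V small small => that zero small small small small V small small   [V → zero small]
that zero small small small small V small small => that zero small small small small bird V that small small   [V → bird V that]
that zero small small small small bird V that small small => that zero small small small small bird zero small that small small   [V → zero small]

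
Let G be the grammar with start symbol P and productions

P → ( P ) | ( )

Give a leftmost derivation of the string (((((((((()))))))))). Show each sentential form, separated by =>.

P => (P) => ((P)) => (((P))) => ((((P)))) => (((((P))))) => ((((((P)))))) => (((((((P))))))) => ((((((((P)))))))) => (((((((((P))))))))) => (((((((((())))))))))

P => (P)   [P → ( P )]
(P) => ((P))   [P → ( P )]
((P)) => (((P)))   [P → ( P )]
(((P))) => ((((P))))   [P → ( P )]
((((P)))) => (((((P)))))   [P → ( P )]
(((((P))))) => ((((((P))))))   [P → ( P )]
((((((P)))))) => (((((((P)))))))   [P → ( P )]
(((((((P))))))) => ((((((((P))))))))   [P → ( P )]
((((((((P)))))))) => (((((((((P)))))))))   [P → ( P )]
(((((((((P))))))))) => (((((((((())))))))))   [P → ( )]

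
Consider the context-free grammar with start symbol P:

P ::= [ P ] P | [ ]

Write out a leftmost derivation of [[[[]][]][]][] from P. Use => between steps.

P=>[P]P=>[[P]P]P=>[[[P]P]P]P=>[[[[]]P]P]P=>[[[[]][]]P]P=>[[[[]][]][]]P=>[[[[]][]][]][]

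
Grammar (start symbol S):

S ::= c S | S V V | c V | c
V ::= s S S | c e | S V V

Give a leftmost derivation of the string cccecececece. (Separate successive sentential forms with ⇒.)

S⇒SVV⇒SVVVV⇒cSVVVV⇒ccVVVVV⇒ccceVVVV⇒ccceceVVV⇒cccececeVV⇒cccecececeV⇒cccecececece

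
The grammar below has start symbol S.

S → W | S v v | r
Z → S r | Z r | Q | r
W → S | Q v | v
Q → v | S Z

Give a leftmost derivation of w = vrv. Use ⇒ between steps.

S ⇒ W ⇒ Qv ⇒ SZv ⇒ WZv ⇒ vZv ⇒ vrv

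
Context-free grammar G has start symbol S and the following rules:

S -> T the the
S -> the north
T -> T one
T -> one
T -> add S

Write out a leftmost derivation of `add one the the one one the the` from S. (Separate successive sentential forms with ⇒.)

S ⇒ T the the   [S -> T the the]
T the the ⇒ T one the the   [T -> T one]
T one the the ⇒ T one one the the   [T -> T one]
T one one the the ⇒ add S one one the the   [T -> add S]
add S one one the the ⇒ add T the the one one the the   [S -> T the the]
add T the the one one the the ⇒ add one the the one one the the   [T -> one]

S ⇒ T the the ⇒ T one the the ⇒ T one one the the ⇒ add S one one the the ⇒ add T the the one one the the ⇒ add one the the one one the the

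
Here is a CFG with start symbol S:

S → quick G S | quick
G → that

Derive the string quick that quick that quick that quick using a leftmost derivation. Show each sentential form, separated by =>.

S => quick G S => quick that S => quick that quick G S => quick that quick that S => quick that quick that quick G S => quick that quick that quick that S => quick that quick that quick that quick

S => quick G S   [S → quick G S]
quick G S => quick that S   [G → that]
quick that S => quick that quick G S   [S → quick G S]
quick that quick G S => quick that quick that S   [G → that]
quick that quick that S => quick that quick that quick G S   [S → quick G S]
quick that quick that quick G S => quick that quick that quick that S   [G → that]
quick that quick that quick that S => quick that quick that quick that quick   [S → quick]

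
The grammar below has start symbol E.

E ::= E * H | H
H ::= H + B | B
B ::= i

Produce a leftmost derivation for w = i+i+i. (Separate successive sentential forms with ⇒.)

E ⇒ H ⇒ H+B ⇒ H+B+B ⇒ B+B+B ⇒ i+B+B ⇒ i+i+B ⇒ i+i+i

E ⇒ H   [E ::= H]
H ⇒ H+B   [H ::= H + B]
H+B ⇒ H+B+B   [H ::= H + B]
H+B+B ⇒ B+B+B   [H ::= B]
B+B+B ⇒ i+B+B   [B ::= i]
i+B+B ⇒ i+i+B   [B ::= i]
i+i+B ⇒ i+i+i   [B ::= i]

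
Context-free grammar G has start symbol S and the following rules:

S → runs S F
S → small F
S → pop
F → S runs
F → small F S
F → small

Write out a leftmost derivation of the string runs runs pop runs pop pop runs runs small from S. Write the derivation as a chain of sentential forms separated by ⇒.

S ⇒ runs S F ⇒ runs runs S F F ⇒ runs runs pop F F ⇒ runs runs pop S runs F ⇒ runs runs pop runs S F runs F ⇒ runs runs pop runs pop F runs F ⇒ runs runs pop runs pop S runs runs F ⇒ runs runs pop runs pop pop runs runs F ⇒ runs runs pop runs pop pop runs runs small

S ⇒ runs S F   [S → runs S F]
runs S F ⇒ runs runs S F F   [S → runs S F]
runs runs S F F ⇒ runs runs pop F F   [S → pop]
runs runs pop F F ⇒ runs runs pop S runs F   [F → S runs]
runs runs pop S runs F ⇒ runs runs pop runs S F runs F   [S → runs S F]
runs runs pop runs S F runs F ⇒ runs runs pop runs pop F runs F   [S → pop]
runs runs pop runs pop F runs F ⇒ runs runs pop runs pop S runs runs F   [F → S runs]
runs runs pop runs pop S runs runs F ⇒ runs runs pop runs pop pop runs runs F   [S → pop]
runs runs pop runs pop pop runs runs F ⇒ runs runs pop runs pop pop runs runs small   [F → small]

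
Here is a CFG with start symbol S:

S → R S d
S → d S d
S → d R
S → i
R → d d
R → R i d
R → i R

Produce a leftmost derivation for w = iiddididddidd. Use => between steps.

S => RSd => RidSd => iRidSd => iRididSd => iiRididSd => iiddididSd => iiddididRSdd => iiddididddSdd => iiddididddidd

S => RSd   [S → R S d]
RSd => RidSd   [R → R i d]
RidSd => iRidSd   [R → i R]
iRidSd => iRididSd   [R → R i d]
iRididSd => iiRididSd   [R → i R]
iiRididSd => iiddididSd   [R → d d]
iiddididSd => iiddididRSdd   [S → R S d]
iiddididRSdd => iiddididddSdd   [R → d d]
iiddididddSdd => iiddididddidd   [S → i]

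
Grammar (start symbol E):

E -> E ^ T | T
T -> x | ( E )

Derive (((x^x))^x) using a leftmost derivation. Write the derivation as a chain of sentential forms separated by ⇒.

E ⇒ T   [E -> T]
T ⇒ (E)   [T -> ( E )]
(E) ⇒ (E^T)   [E -> E ^ T]
(E^T) ⇒ (T^T)   [E -> T]
(T^T) ⇒ ((E)^T)   [T -> ( E )]
((E)^T) ⇒ ((T)^T)   [E -> T]
((T)^T) ⇒ (((E))^T)   [T -> ( E )]
(((E))^T) ⇒ (((E^T))^T)   [E -> E ^ T]
(((E^T))^T) ⇒ (((T^T))^T)   [E -> T]
(((T^T))^T) ⇒ (((x^T))^T)   [T -> x]
(((x^T))^T) ⇒ (((x^x))^T)   [T -> x]
(((x^x))^T) ⇒ (((x^x))^x)   [T -> x]

E ⇒ T ⇒ (E) ⇒ (E^T) ⇒ (T^T) ⇒ ((E)^T) ⇒ ((T)^T) ⇒ (((E))^T) ⇒ (((E^T))^T) ⇒ (((T^T))^T) ⇒ (((x^T))^T) ⇒ (((x^x))^T) ⇒ (((x^x))^x)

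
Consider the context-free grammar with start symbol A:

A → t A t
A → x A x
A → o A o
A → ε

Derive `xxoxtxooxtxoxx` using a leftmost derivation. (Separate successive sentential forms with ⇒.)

A ⇒ xAx ⇒ xxAxx ⇒ xxoAoxx ⇒ xxoxAxoxx ⇒ xxoxtAtxoxx ⇒ xxoxtxAxtxoxx ⇒ xxoxtxoAoxtxoxx ⇒ xxoxtxooxtxoxx

A ⇒ xAx   [A → x A x]
xAx ⇒ xxAxx   [A → x A x]
xxAxx ⇒ xxoAoxx   [A → o A o]
xxoAoxx ⇒ xxoxAxoxx   [A → x A x]
xxoxAxoxx ⇒ xxoxtAtxoxx   [A → t A t]
xxoxtAtxoxx ⇒ xxoxtxAxtxoxx   [A → x A x]
xxoxtxAxtxoxx ⇒ xxoxtxoAoxtxoxx   [A → o A o]
xxoxtxoAoxtxoxx ⇒ xxoxtxooxtxoxx   [A → ε]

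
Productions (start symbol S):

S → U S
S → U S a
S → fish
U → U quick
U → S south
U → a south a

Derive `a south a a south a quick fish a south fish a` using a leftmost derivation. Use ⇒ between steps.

S ⇒ U S   [S → U S]
U S ⇒ a south a S   [U → a south a]
a south a S ⇒ a south a U S a   [S → U S a]
a south a U S a ⇒ a south a S south S a   [U → S south]
a south a S south S a ⇒ a south a U S a south S a   [S → U S a]
a south a U S a south S a ⇒ a south a U quick S a south S a   [U → U quick]
a south a U quick S a south S a ⇒ a south a a south a quick S a south S a   [U → a south a]
a south a a south a quick S a south S a ⇒ a south a a south a quick fish a south S a   [S → fish]
a south a a south a quick fish a south S a ⇒ a south a a south a quick fish a south fish a   [S → fish]

S ⇒ U S ⇒ a south a S ⇒ a south a U S a ⇒ a south a S south S a ⇒ a south a U S a south S a ⇒ a south a U quick S a south S a ⇒ a south a a south a quick S a south S a ⇒ a south a a south a quick fish a south S a ⇒ a south a a south a quick fish a south fish a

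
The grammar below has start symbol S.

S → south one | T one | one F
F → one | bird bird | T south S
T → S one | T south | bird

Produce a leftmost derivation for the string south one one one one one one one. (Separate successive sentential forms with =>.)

S => T one => S one one => T one one one => S one one one one => T one one one one one => S one one one one one one => south one one one one one one one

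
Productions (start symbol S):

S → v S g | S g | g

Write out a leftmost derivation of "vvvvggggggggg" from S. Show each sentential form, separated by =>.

S=>Sg=>Sgg=>Sggg=>vSgggg=>vvSggggg=>vvvSgggggg=>vvvvSggggggg=>vvvvSgggggggg=>vvvvggggggggg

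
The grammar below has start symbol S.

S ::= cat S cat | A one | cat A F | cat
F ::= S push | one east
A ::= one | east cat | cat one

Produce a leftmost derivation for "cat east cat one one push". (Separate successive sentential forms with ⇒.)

S ⇒ cat A F ⇒ cat east cat F ⇒ cat east cat S push ⇒ cat east cat A one push ⇒ cat east cat one one push

S ⇒ cat A F   [S ::= cat A F]
cat A F ⇒ cat east cat F   [A ::= east cat]
cat east cat F ⇒ cat east cat S push   [F ::= S push]
cat east cat S push ⇒ cat east cat A one push   [S ::= A one]
cat east cat A one push ⇒ cat east cat one one push   [A ::= one]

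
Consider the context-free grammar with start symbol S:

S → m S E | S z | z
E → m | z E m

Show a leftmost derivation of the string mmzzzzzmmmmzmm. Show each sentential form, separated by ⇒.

S⇒mSE⇒mmSEE⇒mmSzEE⇒mmzzEE⇒mmzzzEmE⇒mmzzzzEmmE⇒mmzzzzzEmmmE⇒mmzzzzzmmmmE⇒mmzzzzzmmmmzEm⇒mmzzzzzmmmmzmm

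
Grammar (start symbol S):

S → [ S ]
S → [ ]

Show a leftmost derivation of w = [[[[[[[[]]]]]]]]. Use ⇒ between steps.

S ⇒ [S] ⇒ [[S]] ⇒ [[[S]]] ⇒ [[[[S]]]] ⇒ [[[[[S]]]]] ⇒ [[[[[[S]]]]]] ⇒ [[[[[[[S]]]]]]] ⇒ [[[[[[[[]]]]]]]]

S ⇒ [S]   [S → [ S ]]
[S] ⇒ [[S]]   [S → [ S ]]
[[S]] ⇒ [[[S]]]   [S → [ S ]]
[[[S]]] ⇒ [[[[S]]]]   [S → [ S ]]
[[[[S]]]] ⇒ [[[[[S]]]]]   [S → [ S ]]
[[[[[S]]]]] ⇒ [[[[[[S]]]]]]   [S → [ S ]]
[[[[[[S]]]]]] ⇒ [[[[[[[S]]]]]]]   [S → [ S ]]
[[[[[[[S]]]]]]] ⇒ [[[[[[[[]]]]]]]]   [S → [ ]]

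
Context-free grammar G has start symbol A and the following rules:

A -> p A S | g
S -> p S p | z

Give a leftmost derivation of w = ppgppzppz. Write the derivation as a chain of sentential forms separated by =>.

A => pAS => ppASS => ppgSS => ppgpSpS => ppgppSppS => ppgppzppS => ppgppzppz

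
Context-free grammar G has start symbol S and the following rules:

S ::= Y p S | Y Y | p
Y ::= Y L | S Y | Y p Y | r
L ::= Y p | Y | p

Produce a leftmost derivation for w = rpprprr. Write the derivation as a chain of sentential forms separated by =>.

S=>YY=>YpYY=>SYpYY=>YpSYpYY=>rpSYpYY=>rppYpYY=>rpprpYY=>rpprprY=>rpprprr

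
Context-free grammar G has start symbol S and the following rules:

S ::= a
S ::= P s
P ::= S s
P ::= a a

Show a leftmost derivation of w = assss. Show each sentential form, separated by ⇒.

S ⇒ Ps ⇒ Sss ⇒ Psss ⇒ Sssss ⇒ assss

S ⇒ Ps   [S ::= P s]
Ps ⇒ Sss   [P ::= S s]
Sss ⇒ Psss   [S ::= P s]
Psss ⇒ Sssss   [P ::= S s]
Sssss ⇒ assss   [S ::= a]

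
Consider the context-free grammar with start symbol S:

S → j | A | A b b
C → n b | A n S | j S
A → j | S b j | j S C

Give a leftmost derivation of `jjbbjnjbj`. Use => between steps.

S => A   [S → A]
A => Sbj   [A → S b j]
Sbj => Abj   [S → A]
Abj => jSCbj   [A → j S C]
jSCbj => jAbbCbj   [S → A b b]
jAbbCbj => jjbbCbj   [A → j]
jjbbCbj => jjbbAnSbj   [C → A n S]
jjbbAnSbj => jjbbjnSbj   [A → j]
jjbbjnSbj => jjbbjnjbj   [S → j]

S=>A=>Sbj=>Abj=>jSCbj=>jAbbCbj=>jjbbCbj=>jjbbAnSbj=>jjbbjnSbj=>jjbbjnjbj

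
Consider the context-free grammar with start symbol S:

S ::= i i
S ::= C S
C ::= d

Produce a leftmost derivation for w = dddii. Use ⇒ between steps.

S ⇒ CS   [S ::= C S]
CS ⇒ dS   [C ::= d]
dS ⇒ dCS   [S ::= C S]
dCS ⇒ ddS   [C ::= d]
ddS ⇒ ddCS   [S ::= C S]
ddCS ⇒ dddS   [C ::= d]
dddS ⇒ dddii   [S ::= i i]

S ⇒ CS ⇒ dS ⇒ dCS ⇒ ddS ⇒ ddCS ⇒ dddS ⇒ dddii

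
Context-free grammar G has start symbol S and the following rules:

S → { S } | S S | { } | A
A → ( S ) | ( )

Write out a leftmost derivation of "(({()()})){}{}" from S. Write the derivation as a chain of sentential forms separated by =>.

S => SS => SSS => ASS => (S)SS => (A)SS => ((S))SS => (({S}))SS => (({SS}))SS => (({AS}))SS => (({()S}))SS => (({()A}))SS => (({()()}))SS => (({()()})){}S => (({()()})){}{}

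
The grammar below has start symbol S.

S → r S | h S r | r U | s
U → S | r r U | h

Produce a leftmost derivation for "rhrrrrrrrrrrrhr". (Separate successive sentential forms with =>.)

S => rS   [S → r S]
rS => rhSr   [S → h S r]
rhSr => rhrUr   [S → r U]
rhrUr => rhrrrUr   [U → r r U]
rhrrrUr => rhrrrrrUr   [U → r r U]
rhrrrrrUr => rhrrrrrrrUr   [U → r r U]
rhrrrrrrrUr => rhrrrrrrrrrUr   [U → r r U]
rhrrrrrrrrrUr => rhrrrrrrrrrrrUr   [U → r r U]
rhrrrrrrrrrrrUr => rhrrrrrrrrrrrhr   [U → h]

S => rS => rhSr => rhrUr => rhrrrUr => rhrrrrrUr => rhrrrrrrrUr => rhrrrrrrrrrUr => rhrrrrrrrrrrrUr => rhrrrrrrrrrrrhr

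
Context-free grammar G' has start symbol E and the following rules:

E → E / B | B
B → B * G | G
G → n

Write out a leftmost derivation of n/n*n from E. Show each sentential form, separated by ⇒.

E ⇒ E/B   [E → E / B]
E/B ⇒ B/B   [E → B]
B/B ⇒ G/B   [B → G]
G/B ⇒ n/B   [G → n]
n/B ⇒ n/B*G   [B → B * G]
n/B*G ⇒ n/G*G   [B → G]
n/G*G ⇒ n/n*G   [G → n]
n/n*G ⇒ n/n*n   [G → n]

E⇒E/B⇒B/B⇒G/B⇒n/B⇒n/B*G⇒n/G*G⇒n/n*G⇒n/n*n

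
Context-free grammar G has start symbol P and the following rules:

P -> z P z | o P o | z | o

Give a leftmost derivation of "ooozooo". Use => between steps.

P => oPo => ooPoo => oooPooo => ooozooo

P => oPo   [P -> o P o]
oPo => ooPoo   [P -> o P o]
ooPoo => oooPooo   [P -> o P o]
oooPooo => ooozooo   [P -> z]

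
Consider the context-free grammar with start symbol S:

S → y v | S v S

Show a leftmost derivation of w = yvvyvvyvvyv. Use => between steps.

S => SvS => yvvS => yvvSvS => yvvyvvS => yvvyvvSvS => yvvyvvyvvS => yvvyvvyvvyv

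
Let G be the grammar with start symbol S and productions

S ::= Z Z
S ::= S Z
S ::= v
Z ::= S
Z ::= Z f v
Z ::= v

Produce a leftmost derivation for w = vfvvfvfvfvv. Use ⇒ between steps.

S ⇒ ZZ ⇒ SZ ⇒ ZZZ ⇒ ZfvZZ ⇒ vfvZZ ⇒ vfvZfvZ ⇒ vfvZfvfvZ ⇒ vfvZfvfvfvZ ⇒ vfvvfvfvfvZ ⇒ vfvvfvfvfvv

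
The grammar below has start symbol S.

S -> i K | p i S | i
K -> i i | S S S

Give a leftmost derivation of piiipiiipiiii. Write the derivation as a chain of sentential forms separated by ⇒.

S ⇒ piS ⇒ piiK ⇒ piiSSS ⇒ piiiSS ⇒ piiipiSS ⇒ piiipiiKS ⇒ piiipiiSSSS ⇒ piiipiiiSSS ⇒ piiipiiipiSSS ⇒ piiipiiipiiSS ⇒ piiipiiipiiiS ⇒ piiipiiipiiii

S ⇒ piS   [S -> p i S]
piS ⇒ piiK   [S -> i K]
piiK ⇒ piiSSS   [K -> S S S]
piiSSS ⇒ piiiSS   [S -> i]
piiiSS ⇒ piiipiSS   [S -> p i S]
piiipiSS ⇒ piiipiiKS   [S -> i K]
piiipiiKS ⇒ piiipiiSSSS   [K -> S S S]
piiipiiSSSS ⇒ piiipiiiSSS   [S -> i]
piiipiiiSSS ⇒ piiipiiipiSSS   [S -> p i S]
piiipiiipiSSS ⇒ piiipiiipiiSS   [S -> i]
piiipiiipiiSS ⇒ piiipiiipiiiS   [S -> i]
piiipiiipiiiS ⇒ piiipiiipiiii   [S -> i]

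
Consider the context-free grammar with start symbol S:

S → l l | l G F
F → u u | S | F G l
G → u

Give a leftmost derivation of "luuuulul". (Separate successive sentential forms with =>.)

S => lGF => luF => luFGl => luFGlGl => luuuGlGl => luuuulGl => luuuulul

S => lGF   [S → l G F]
lGF => luF   [G → u]
luF => luFGl   [F → F G l]
luFGl => luFGlGl   [F → F G l]
luFGlGl => luuuGlGl   [F → u u]
luuuGlGl => luuuulGl   [G → u]
luuuulGl => luuuulul   [G → u]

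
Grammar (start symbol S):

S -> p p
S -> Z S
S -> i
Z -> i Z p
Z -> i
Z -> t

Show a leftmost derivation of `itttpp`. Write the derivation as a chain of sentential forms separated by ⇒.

S ⇒ ZS ⇒ iS ⇒ iZS ⇒ itS ⇒ itZS ⇒ ittS ⇒ ittZS ⇒ itttS ⇒ itttpp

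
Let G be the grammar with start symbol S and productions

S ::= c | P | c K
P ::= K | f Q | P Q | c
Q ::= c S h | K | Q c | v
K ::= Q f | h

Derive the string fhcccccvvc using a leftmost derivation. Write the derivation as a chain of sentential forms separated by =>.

S => P   [S ::= P]
P => PQ   [P ::= P Q]
PQ => PQQ   [P ::= P Q]
PQQ => fQQQ   [P ::= f Q]
fQQQ => fQcQQ   [Q ::= Q c]
fQcQQ => fQccQQ   [Q ::= Q c]
fQccQQ => fQcccQQ   [Q ::= Q c]
fQcccQQ => fQccccQQ   [Q ::= Q c]
fQccccQQ => fQcccccQQ   [Q ::= Q c]
fQcccccQQ => fKcccccQQ   [Q ::= K]
fKcccccQQ => fhcccccQQ   [K ::= h]
fhcccccQQ => fhcccccvQ   [Q ::= v]
fhcccccvQ => fhcccccvQc   [Q ::= Q c]
fhcccccvQc => fhcccccvvc   [Q ::= v]

S=>P=>PQ=>PQQ=>fQQQ=>fQcQQ=>fQccQQ=>fQcccQQ=>fQccccQQ=>fQcccccQQ=>fKcccccQQ=>fhcccccQQ=>fhcccccvQ=>fhcccccvQc=>fhcccccvvc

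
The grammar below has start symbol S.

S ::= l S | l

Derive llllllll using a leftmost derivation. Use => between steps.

S => lS => llS => lllS => llllS => lllllS => llllllS => lllllllS => llllllll

S => lS   [S ::= l S]
lS => llS   [S ::= l S]
llS => lllS   [S ::= l S]
lllS => llllS   [S ::= l S]
llllS => lllllS   [S ::= l S]
lllllS => llllllS   [S ::= l S]
llllllS => lllllllS   [S ::= l S]
lllllllS => llllllll   [S ::= l]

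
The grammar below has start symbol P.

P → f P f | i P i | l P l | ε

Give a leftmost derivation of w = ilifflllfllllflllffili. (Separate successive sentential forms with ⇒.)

P⇒iPi⇒ilPli⇒iliPili⇒ilifPfili⇒iliffPffili⇒ilifflPlffili⇒iliffllPllffili⇒ilifflllPlllffili⇒ilifflllfPflllffili⇒ilifflllflPlflllffili⇒ilifflllfllPllflllffili⇒ilifflllfllllflllffili

P ⇒ iPi   [P → i P i]
iPi ⇒ ilPli   [P → l P l]
ilPli ⇒ iliPili   [P → i P i]
iliPili ⇒ ilifPfili   [P → f P f]
ilifPfili ⇒ iliffPffili   [P → f P f]
iliffPffili ⇒ ilifflPlffili   [P → l P l]
ilifflPlffili ⇒ iliffllPllffili   [P → l P l]
iliffllPllffili ⇒ ilifflllPlllffili   [P → l P l]
ilifflllPlllffili ⇒ ilifflllfPflllffili   [P → f P f]
ilifflllfPflllffili ⇒ ilifflllflPlflllffili   [P → l P l]
ilifflllflPlflllffili ⇒ ilifflllfllPllflllffili   [P → l P l]
ilifflllfllPllflllffili ⇒ ilifflllfllllflllffili   [P → ε]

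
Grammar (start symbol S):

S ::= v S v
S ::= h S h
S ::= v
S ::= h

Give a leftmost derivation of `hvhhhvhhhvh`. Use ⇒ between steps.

S⇒hSh⇒hvSvh⇒hvhShvh⇒hvhhShhvh⇒hvhhhShhhvh⇒hvhhhvhhhvh

S ⇒ hSh   [S ::= h S h]
hSh ⇒ hvSvh   [S ::= v S v]
hvSvh ⇒ hvhShvh   [S ::= h S h]
hvhShvh ⇒ hvhhShhvh   [S ::= h S h]
hvhhShhvh ⇒ hvhhhShhhvh   [S ::= h S h]
hvhhhShhhvh ⇒ hvhhhvhhhvh   [S ::= v]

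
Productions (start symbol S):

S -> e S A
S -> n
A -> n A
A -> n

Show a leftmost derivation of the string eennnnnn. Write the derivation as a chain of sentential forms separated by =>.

S=>eSA=>eeSAA=>eenAA=>eennA=>eennnA=>eennnnA=>eennnnnA=>eennnnnn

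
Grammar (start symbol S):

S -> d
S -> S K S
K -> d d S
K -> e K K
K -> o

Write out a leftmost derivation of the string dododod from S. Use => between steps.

S => SKS   [S -> S K S]
SKS => SKSKS   [S -> S K S]
SKSKS => SKSKSKS   [S -> S K S]
SKSKSKS => dKSKSKS   [S -> d]
dKSKSKS => doSKSKS   [K -> o]
doSKSKS => dodKSKS   [S -> d]
dodKSKS => dodoSKS   [K -> o]
dodoSKS => dododKS   [S -> d]
dododKS => dododoS   [K -> o]
dododoS => dododod   [S -> d]

S => SKS => SKSKS => SKSKSKS => dKSKSKS => doSKSKS => dodKSKS => dodoSKS => dododKS => dododoS => dododod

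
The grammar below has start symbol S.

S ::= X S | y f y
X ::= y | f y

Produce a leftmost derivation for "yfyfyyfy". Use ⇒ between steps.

S ⇒ XS   [S ::= X S]
XS ⇒ yS   [X ::= y]
yS ⇒ yXS   [S ::= X S]
yXS ⇒ yfyS   [X ::= f y]
yfyS ⇒ yfyXS   [S ::= X S]
yfyXS ⇒ yfyfyS   [X ::= f y]
yfyfyS ⇒ yfyfyyfy   [S ::= y f y]

S ⇒ XS ⇒ yS ⇒ yXS ⇒ yfyS ⇒ yfyXS ⇒ yfyfyS ⇒ yfyfyyfy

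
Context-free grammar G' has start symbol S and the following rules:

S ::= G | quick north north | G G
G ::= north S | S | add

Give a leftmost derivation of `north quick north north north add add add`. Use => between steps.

S => G G => S G => G G G => north S G G => north quick north north G G => north quick north north north S G => north quick north north north G G G => north quick north north north add G G => north quick north north north add add G => north quick north north north add add add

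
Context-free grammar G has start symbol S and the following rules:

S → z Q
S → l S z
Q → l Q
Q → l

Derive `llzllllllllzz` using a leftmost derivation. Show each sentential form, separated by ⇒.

S ⇒ lSz ⇒ llSzz ⇒ llzQzz ⇒ llzlQzz ⇒ llzllQzz ⇒ llzlllQzz ⇒ llzllllQzz ⇒ llzlllllQzz ⇒ llzllllllQzz ⇒ llzlllllllQzz ⇒ llzllllllllzz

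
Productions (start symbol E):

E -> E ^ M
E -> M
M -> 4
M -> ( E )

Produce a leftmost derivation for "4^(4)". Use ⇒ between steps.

E ⇒ E^M ⇒ M^M ⇒ 4^M ⇒ 4^(E) ⇒ 4^(M) ⇒ 4^(4)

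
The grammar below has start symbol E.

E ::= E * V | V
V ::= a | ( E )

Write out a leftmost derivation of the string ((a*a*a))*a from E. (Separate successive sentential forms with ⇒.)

E ⇒ E*V   [E ::= E * V]
E*V ⇒ V*V   [E ::= V]
V*V ⇒ (E)*V   [V ::= ( E )]
(E)*V ⇒ (V)*V   [E ::= V]
(V)*V ⇒ ((E))*V   [V ::= ( E )]
((E))*V ⇒ ((E*V))*V   [E ::= E * V]
((E*V))*V ⇒ ((E*V*V))*V   [E ::= E * V]
((E*V*V))*V ⇒ ((V*V*V))*V   [E ::= V]
((V*V*V))*V ⇒ ((a*V*V))*V   [V ::= a]
((a*V*V))*V ⇒ ((a*a*V))*V   [V ::= a]
((a*a*V))*V ⇒ ((a*a*a))*V   [V ::= a]
((a*a*a))*V ⇒ ((a*a*a))*a   [V ::= a]

E ⇒ E*V ⇒ V*V ⇒ (E)*V ⇒ (V)*V ⇒ ((E))*V ⇒ ((E*V))*V ⇒ ((E*V*V))*V ⇒ ((V*V*V))*V ⇒ ((a*V*V))*V ⇒ ((a*a*V))*V ⇒ ((a*a*a))*V ⇒ ((a*a*a))*a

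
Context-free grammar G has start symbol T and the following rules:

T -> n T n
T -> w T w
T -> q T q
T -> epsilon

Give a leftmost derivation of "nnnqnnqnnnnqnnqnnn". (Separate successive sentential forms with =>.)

T=>nTn=>nnTnn=>nnnTnnn=>nnnqTqnnn=>nnnqnTnqnnn=>nnnqnnTnnqnnn=>nnnqnnqTqnnqnnn=>nnnqnnqnTnqnnqnnn=>nnnqnnqnnTnnqnnqnnn=>nnnqnnqnnnnqnnqnnn

T => nTn   [T -> n T n]
nTn => nnTnn   [T -> n T n]
nnTnn => nnnTnnn   [T -> n T n]
nnnTnnn => nnnqTqnnn   [T -> q T q]
nnnqTqnnn => nnnqnTnqnnn   [T -> n T n]
nnnqnTnqnnn => nnnqnnTnnqnnn   [T -> n T n]
nnnqnnTnnqnnn => nnnqnnqTqnnqnnn   [T -> q T q]
nnnqnnqTqnnqnnn => nnnqnnqnTnqnnqnnn   [T -> n T n]
nnnqnnqnTnqnnqnnn => nnnqnnqnnTnnqnnqnnn   [T -> n T n]
nnnqnnqnnTnnqnnqnnn => nnnqnnqnnnnqnnqnnn   [T -> epsilon]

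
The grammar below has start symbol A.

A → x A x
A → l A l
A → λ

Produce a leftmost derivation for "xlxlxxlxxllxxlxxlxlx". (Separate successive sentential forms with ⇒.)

A ⇒ xAx ⇒ xlAlx ⇒ xlxAxlx ⇒ xlxlAlxlx ⇒ xlxlxAxlxlx ⇒ xlxlxxAxxlxlx ⇒ xlxlxxlAlxxlxlx ⇒ xlxlxxlxAxlxxlxlx ⇒ xlxlxxlxxAxxlxxlxlx ⇒ xlxlxxlxxlAlxxlxxlxlx ⇒ xlxlxxlxxllxxlxxlxlx

A ⇒ xAx   [A → x A x]
xAx ⇒ xlAlx   [A → l A l]
xlAlx ⇒ xlxAxlx   [A → x A x]
xlxAxlx ⇒ xlxlAlxlx   [A → l A l]
xlxlAlxlx ⇒ xlxlxAxlxlx   [A → x A x]
xlxlxAxlxlx ⇒ xlxlxxAxxlxlx   [A → x A x]
xlxlxxAxxlxlx ⇒ xlxlxxlAlxxlxlx   [A → l A l]
xlxlxxlAlxxlxlx ⇒ xlxlxxlxAxlxxlxlx   [A → x A x]
xlxlxxlxAxlxxlxlx ⇒ xlxlxxlxxAxxlxxlxlx   [A → x A x]
xlxlxxlxxAxxlxxlxlx ⇒ xlxlxxlxxlAlxxlxxlxlx   [A → l A l]
xlxlxxlxxlAlxxlxxlxlx ⇒ xlxlxxlxxllxxlxxlxlx   [A → λ]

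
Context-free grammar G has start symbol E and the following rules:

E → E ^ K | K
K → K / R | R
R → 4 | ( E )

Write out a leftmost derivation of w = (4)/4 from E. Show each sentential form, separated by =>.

E => K   [E → K]
K => K/R   [K → K / R]
K/R => R/R   [K → R]
R/R => (E)/R   [R → ( E )]
(E)/R => (K)/R   [E → K]
(K)/R => (R)/R   [K → R]
(R)/R => (4)/R   [R → 4]
(4)/R => (4)/4   [R → 4]

E => K => K/R => R/R => (E)/R => (K)/R => (R)/R => (4)/R => (4)/4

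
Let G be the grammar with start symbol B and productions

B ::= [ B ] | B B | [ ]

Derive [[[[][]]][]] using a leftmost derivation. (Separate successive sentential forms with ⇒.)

B⇒[B]⇒[BB]⇒[[B]B]⇒[[[B]]B]⇒[[[BB]]B]⇒[[[[]B]]B]⇒[[[[][]]]B]⇒[[[[][]]][]]

B ⇒ [B]   [B ::= [ B ]]
[B] ⇒ [BB]   [B ::= B B]
[BB] ⇒ [[B]B]   [B ::= [ B ]]
[[B]B] ⇒ [[[B]]B]   [B ::= [ B ]]
[[[B]]B] ⇒ [[[BB]]B]   [B ::= B B]
[[[BB]]B] ⇒ [[[[]B]]B]   [B ::= [ ]]
[[[[]B]]B] ⇒ [[[[][]]]B]   [B ::= [ ]]
[[[[][]]]B] ⇒ [[[[][]]][]]   [B ::= [ ]]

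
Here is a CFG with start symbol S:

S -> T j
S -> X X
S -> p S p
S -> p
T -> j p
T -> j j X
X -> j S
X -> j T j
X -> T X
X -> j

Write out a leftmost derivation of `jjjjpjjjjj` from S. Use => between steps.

S => XX => TXX => jjXXX => jjjTjXX => jjjjpjXX => jjjjpjjSX => jjjjpjjXXX => jjjjpjjjXX => jjjjpjjjjX => jjjjpjjjjj

S => XX   [S -> X X]
XX => TXX   [X -> T X]
TXX => jjXXX   [T -> j j X]
jjXXX => jjjTjXX   [X -> j T j]
jjjTjXX => jjjjpjXX   [T -> j p]
jjjjpjXX => jjjjpjjSX   [X -> j S]
jjjjpjjSX => jjjjpjjXXX   [S -> X X]
jjjjpjjXXX => jjjjpjjjXX   [X -> j]
jjjjpjjjXX => jjjjpjjjjX   [X -> j]
jjjjpjjjjX => jjjjpjjjjj   [X -> j]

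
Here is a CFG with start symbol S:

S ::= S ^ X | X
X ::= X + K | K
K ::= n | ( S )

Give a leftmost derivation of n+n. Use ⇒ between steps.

S ⇒ X ⇒ X+K ⇒ K+K ⇒ n+K ⇒ n+n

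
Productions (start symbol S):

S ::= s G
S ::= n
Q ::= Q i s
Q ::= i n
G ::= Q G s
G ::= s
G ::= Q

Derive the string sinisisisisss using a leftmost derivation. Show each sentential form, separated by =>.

S => sG   [S ::= s G]
sG => sQGs   [G ::= Q G s]
sQGs => sQisGs   [Q ::= Q i s]
sQisGs => sQisisGs   [Q ::= Q i s]
sQisisGs => sQisisisGs   [Q ::= Q i s]
sQisisisGs => sQisisisisGs   [Q ::= Q i s]
sQisisisisGs => sinisisisisGs   [Q ::= i n]
sinisisisisGs => sinisisisisss   [G ::= s]

S=>sG=>sQGs=>sQisGs=>sQisisGs=>sQisisisGs=>sQisisisisGs=>sinisisisisGs=>sinisisisisss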